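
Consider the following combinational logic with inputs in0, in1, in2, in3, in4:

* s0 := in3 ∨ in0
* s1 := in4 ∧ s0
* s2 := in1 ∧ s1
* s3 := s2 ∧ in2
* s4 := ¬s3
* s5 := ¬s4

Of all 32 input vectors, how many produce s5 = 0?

29

s5 = ¬s4 must be 0, so s4 = 1.
Enumerating the 32 input combinations, 29 give s5 = 0 and 3 give s5 = 1.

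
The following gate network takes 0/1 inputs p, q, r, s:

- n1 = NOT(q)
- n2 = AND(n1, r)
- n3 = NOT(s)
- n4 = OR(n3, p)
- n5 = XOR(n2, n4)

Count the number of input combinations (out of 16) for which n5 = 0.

6

n5 = XOR(n2, n4) must be 0, so n2 and n4 are equal.
Satisfying assignments:
  p=0, q=0, r=0, s=1
  p=0, q=0, r=1, s=0
  p=0, q=1, r=0, s=1
  p=0, q=1, r=1, s=1
  p=1, q=0, r=1, s=0
  p=1, q=0, r=1, s=1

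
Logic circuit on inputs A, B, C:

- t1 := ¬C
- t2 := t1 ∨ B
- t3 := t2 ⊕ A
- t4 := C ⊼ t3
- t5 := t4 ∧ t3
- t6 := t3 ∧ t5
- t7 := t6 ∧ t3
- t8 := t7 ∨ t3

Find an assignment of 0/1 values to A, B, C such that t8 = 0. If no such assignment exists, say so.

Check with A=1, B=1, C=0:
t1 = ¬C = ¬0 = 1
t2 = t1 ∨ B = 1 ∨ 1 = 1
t3 = t2 ⊕ A = 1 ⊕ 1 = 0
t4 = C ⊼ t3 = 0 ⊼ 0 = 1
t5 = t4 ∧ t3 = 1 ∧ 0 = 0
t6 = t3 ∧ t5 = 0 ∧ 0 = 0
t7 = t6 ∧ t3 = 0 ∧ 0 = 0
t8 = t7 ∨ t3 = 0 ∨ 0 = 0
So t8 = 0 as required.

A=1, B=1, C=0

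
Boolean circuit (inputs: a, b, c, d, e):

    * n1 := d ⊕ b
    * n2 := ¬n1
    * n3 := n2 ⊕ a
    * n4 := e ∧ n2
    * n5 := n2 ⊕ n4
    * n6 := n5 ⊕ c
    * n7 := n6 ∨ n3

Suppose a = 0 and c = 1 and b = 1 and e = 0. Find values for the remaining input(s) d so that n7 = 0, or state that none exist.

no solution exists

With a = 0 and c = 1 and b = 1 and e = 0 fixed, none of the 2 settings of d give n7 = 0.
For example, with d=1:
n1 = d ⊕ b = 1 ⊕ 1 = 0
n2 = ¬n1 = ¬0 = 1
n3 = n2 ⊕ a = 1 ⊕ 0 = 1
n4 = e ∧ n2 = 0 ∧ 1 = 0
n5 = n2 ⊕ n4 = 1 ⊕ 0 = 1
n6 = n5 ⊕ c = 1 ⊕ 1 = 0
n7 = n6 ∨ n3 = 0 ∨ 1 = 1
giving n7 = 1 ≠ 0.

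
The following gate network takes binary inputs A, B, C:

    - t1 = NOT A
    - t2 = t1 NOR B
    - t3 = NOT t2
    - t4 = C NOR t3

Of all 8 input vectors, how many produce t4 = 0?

7

t4 = C NOR t3 must be 0, so at least one of C, t3 is 1.
Enumerating the 8 input combinations, 7 give t4 = 0 and 1 give t4 = 1.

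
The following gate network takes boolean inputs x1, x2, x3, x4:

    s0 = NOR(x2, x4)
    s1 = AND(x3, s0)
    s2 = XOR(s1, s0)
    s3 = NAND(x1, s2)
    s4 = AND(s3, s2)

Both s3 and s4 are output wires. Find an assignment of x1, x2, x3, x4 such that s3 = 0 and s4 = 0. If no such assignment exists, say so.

x1=1 x2=0 x3=0 x4=0

Check with x1=1 x2=0 x3=0 x4=0:
s0 = NOR(x2, x4) = NOR(0, 0) = 1
s1 = AND(x3, s0) = AND(0, 1) = 0
s2 = XOR(s1, s0) = XOR(0, 1) = 1
s3 = NAND(x1, s2) = NAND(1, 1) = 0
s4 = AND(s3, s2) = AND(0, 1) = 0
So s3 = 0 and s4 = 0.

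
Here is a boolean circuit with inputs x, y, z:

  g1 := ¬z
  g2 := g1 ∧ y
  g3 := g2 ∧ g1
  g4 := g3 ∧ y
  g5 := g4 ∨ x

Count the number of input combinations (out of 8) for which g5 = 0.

3

g5 = g4 ∨ x must be 0, so both g4 = 0 and x = 0.
Satisfying assignments:
  x=0, y=0, z=0
  x=0, y=0, z=1
  x=0, y=1, z=1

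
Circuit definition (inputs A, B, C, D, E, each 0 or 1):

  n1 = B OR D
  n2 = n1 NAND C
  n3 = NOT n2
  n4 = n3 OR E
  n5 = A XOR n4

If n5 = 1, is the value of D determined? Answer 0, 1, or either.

either

Both values of D occur among assignments with n5 = 1:
  D=0: A=0, B=0, C=0, D=0, E=1
  D=1: A=0, B=0, C=0, D=1, E=1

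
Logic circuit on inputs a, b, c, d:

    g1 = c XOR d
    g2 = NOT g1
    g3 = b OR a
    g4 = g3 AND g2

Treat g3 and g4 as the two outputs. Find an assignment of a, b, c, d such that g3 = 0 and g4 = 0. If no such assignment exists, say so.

a=0 b=0 c=0 d=0

Check with a=0 b=0 c=0 d=0:
g1 = c XOR d = 0 XOR 0 = 0
g2 = NOT g1 = NOT 0 = 1
g3 = b OR a = 0 OR 0 = 0
g4 = g3 AND g2 = 0 AND 1 = 0
So g3 = 0 and g4 = 0.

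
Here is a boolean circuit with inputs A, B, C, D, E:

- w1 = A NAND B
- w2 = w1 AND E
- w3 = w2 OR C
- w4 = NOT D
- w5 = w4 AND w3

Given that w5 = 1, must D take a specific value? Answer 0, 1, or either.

w5 = w4 AND w3 must be 1, so both w4 = 1 and w3 = 1.
w4 = NOT D must be 1, so D = 0.
w3 = w2 OR C must be 1, so at least one of w2, C is 1.
Every assignment with w5 = 1 has D = 0; there are 11 such assignment(s).

0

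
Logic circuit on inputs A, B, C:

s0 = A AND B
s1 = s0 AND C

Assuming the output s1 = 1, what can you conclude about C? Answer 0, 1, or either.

1

s1 = s0 AND C must be 1, so both s0 = 1 and C = 1.
Every assignment with s1 = 1 has C = 1; there are 1 such assignment(s).
  A=1, B=1, C=1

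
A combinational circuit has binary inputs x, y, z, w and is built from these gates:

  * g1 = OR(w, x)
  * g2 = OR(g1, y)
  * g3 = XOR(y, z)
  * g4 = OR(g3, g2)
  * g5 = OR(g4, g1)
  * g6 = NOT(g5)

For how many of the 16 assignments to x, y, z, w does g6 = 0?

15

g6 = NOT(g5) must be 0, so g5 = 1.
Enumerating the 16 input combinations, 15 give g6 = 0 and 1 give g6 = 1.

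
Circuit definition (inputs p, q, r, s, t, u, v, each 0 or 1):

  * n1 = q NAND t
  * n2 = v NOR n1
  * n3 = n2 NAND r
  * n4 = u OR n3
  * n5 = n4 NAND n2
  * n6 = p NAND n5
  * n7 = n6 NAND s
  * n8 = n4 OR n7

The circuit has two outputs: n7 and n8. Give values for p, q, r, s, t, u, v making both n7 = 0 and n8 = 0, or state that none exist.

p=0, q=1, r=1, s=1, t=1, u=0, v=0

Check with p=0, q=1, r=1, s=1, t=1, u=0, v=0:
n1 = q NAND t = 1 NAND 1 = 0
n2 = v NOR n1 = 0 NOR 0 = 1
n3 = n2 NAND r = 1 NAND 1 = 0
n4 = u OR n3 = 0 OR 0 = 0
n5 = n4 NAND n2 = 0 NAND 1 = 1
n6 = p NAND n5 = 0 NAND 1 = 1
n7 = n6 NAND s = 1 NAND 1 = 0
n8 = n4 OR n7 = 0 OR 0 = 0
So n7 = 0 and n8 = 0.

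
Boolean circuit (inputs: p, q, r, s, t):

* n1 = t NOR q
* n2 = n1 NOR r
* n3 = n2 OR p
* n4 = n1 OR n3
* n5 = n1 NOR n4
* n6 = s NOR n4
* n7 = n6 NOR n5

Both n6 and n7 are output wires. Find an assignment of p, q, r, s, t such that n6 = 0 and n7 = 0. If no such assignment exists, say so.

p=0, q=0, r=1, s=1, t=1

Check with p=0, q=0, r=1, s=1, t=1:
n1 = t NOR q = 1 NOR 0 = 0
n2 = n1 NOR r = 0 NOR 1 = 0
n3 = n2 OR p = 0 OR 0 = 0
n4 = n1 OR n3 = 0 OR 0 = 0
n5 = n1 NOR n4 = 0 NOR 0 = 1
n6 = s NOR n4 = 1 NOR 0 = 0
n7 = n6 NOR n5 = 0 NOR 1 = 0
So n6 = 0 and n7 = 0.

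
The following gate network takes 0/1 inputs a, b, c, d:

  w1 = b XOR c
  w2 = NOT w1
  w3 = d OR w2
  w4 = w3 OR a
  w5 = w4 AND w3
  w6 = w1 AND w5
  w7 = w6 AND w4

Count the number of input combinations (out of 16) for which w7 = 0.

w7 = w6 AND w4 must be 0, so at least one of w6, w4 is 0.
Enumerating the 16 input combinations, 12 give w7 = 0 and 4 give w7 = 1.

12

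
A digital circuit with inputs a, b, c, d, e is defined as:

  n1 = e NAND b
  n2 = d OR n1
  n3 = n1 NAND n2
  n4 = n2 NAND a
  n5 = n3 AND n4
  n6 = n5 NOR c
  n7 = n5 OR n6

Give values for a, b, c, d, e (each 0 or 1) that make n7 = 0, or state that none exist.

a=0 b=1 c=1 d=1 e=0

n7 = n5 OR n6 must be 0, so both n5 = 0 and n6 = 0.
Check with a=0 b=1 c=1 d=1 e=0:
n1 = e NAND b = 0 NAND 1 = 1
n2 = d OR n1 = 1 OR 1 = 1
n3 = n1 NAND n2 = 1 NAND 1 = 0
n4 = n2 NAND a = 1 NAND 0 = 1
n5 = n3 AND n4 = 0 AND 1 = 0
n6 = n5 NOR c = 0 NOR 1 = 0
n7 = n5 OR n6 = 0 OR 0 = 0
So n7 = 0 as required.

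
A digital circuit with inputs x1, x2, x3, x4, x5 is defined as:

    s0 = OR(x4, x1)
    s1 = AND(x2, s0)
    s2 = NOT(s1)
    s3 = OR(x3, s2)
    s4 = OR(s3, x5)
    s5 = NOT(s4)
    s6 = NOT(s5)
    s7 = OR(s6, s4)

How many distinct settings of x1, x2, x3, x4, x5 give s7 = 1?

29

s7 = OR(s6, s4) must be 1, so at least one of s6, s4 is 1.
Enumerating the 32 input combinations, 29 give s7 = 1 and 3 give s7 = 0.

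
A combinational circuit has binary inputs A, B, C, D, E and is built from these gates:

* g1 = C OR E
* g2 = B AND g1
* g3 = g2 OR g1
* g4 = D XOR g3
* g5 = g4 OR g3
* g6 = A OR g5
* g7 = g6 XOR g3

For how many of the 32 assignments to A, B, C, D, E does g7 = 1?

6

g7 = g6 XOR g3 must be 1, so g6 and g3 differ.
Satisfying assignments:
  A=0, B=0, C=0, D=1, E=0
  A=0, B=1, C=0, D=1, E=0
  A=1, B=0, C=0, D=0, E=0
  A=1, B=0, C=0, D=1, E=0
  A=1, B=1, C=0, D=0, E=0
  A=1, B=1, C=0, D=1, E=0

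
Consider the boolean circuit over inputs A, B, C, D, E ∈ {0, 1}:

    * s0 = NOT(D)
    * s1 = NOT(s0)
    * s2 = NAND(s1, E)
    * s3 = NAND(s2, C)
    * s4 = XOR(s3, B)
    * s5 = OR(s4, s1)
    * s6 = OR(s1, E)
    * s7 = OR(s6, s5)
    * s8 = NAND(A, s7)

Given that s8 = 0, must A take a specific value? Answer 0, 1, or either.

s8 = NAND(A, s7) must be 0, so both A = 1 and s7 = 1.
Every assignment with s8 = 0 has A = 1; there are 14 such assignment(s).

1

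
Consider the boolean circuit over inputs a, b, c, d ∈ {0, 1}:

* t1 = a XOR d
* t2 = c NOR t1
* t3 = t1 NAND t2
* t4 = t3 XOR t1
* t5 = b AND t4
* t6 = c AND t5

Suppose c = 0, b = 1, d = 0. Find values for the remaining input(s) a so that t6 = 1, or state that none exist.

no solution exists

With c = 0, b = 1, d = 0 fixed, none of the 2 settings of a give t6 = 1.
For example, with a=1:
t1 = a XOR d = 1 XOR 0 = 1
t2 = c NOR t1 = 0 NOR 1 = 0
t3 = t1 NAND t2 = 1 NAND 0 = 1
t4 = t3 XOR t1 = 1 XOR 1 = 0
t5 = b AND t4 = 1 AND 0 = 0
t6 = c AND t5 = 0 AND 0 = 0
giving t6 = 0 ≠ 1.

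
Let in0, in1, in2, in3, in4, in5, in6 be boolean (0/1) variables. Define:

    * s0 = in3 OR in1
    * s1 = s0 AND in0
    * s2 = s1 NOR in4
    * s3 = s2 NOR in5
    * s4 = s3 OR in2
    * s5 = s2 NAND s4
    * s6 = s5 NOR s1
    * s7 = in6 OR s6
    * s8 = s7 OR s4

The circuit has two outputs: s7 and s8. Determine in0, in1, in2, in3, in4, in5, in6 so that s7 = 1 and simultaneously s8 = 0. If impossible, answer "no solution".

no solution exists

Across all 128 input combinations, none give both s7 = 1 and s8 = 0.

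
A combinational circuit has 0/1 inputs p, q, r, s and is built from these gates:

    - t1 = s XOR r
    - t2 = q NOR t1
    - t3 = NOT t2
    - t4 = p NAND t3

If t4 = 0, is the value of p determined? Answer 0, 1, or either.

1

t4 = p NAND t3 must be 0, so both p = 1 and t3 = 1.
Every assignment with t4 = 0 has p = 1; there are 6 such assignment(s).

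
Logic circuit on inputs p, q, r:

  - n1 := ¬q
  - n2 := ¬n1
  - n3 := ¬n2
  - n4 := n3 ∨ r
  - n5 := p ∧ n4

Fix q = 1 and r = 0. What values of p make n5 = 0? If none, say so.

Check with q = 1 and r = 0 and p=0:
n1 = ¬q = ¬1 = 0
n2 = ¬n1 = ¬0 = 1
n3 = ¬n2 = ¬1 = 0
n4 = n3 ∨ r = 0 ∨ 0 = 0
n5 = p ∧ n4 = 0 ∧ 0 = 0
So n5 = 0.

p=0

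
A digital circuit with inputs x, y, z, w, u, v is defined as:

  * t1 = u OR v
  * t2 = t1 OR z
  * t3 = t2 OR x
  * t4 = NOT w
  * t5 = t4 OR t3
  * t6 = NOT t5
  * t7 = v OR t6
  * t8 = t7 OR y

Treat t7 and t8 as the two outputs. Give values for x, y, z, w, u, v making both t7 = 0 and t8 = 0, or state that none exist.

Check with x=1, y=0, z=0, w=0, u=0, v=0:
t1 = u OR v = 0 OR 0 = 0
t2 = t1 OR z = 0 OR 0 = 0
t3 = t2 OR x = 0 OR 1 = 1
t4 = NOT w = NOT 0 = 1
t5 = t4 OR t3 = 1 OR 1 = 1
t6 = NOT t5 = NOT 1 = 0
t7 = v OR t6 = 0 OR 0 = 0
t8 = t7 OR y = 0 OR 0 = 0
So t7 = 0 and t8 = 0.

x=1, y=0, z=0, w=0, u=0, v=0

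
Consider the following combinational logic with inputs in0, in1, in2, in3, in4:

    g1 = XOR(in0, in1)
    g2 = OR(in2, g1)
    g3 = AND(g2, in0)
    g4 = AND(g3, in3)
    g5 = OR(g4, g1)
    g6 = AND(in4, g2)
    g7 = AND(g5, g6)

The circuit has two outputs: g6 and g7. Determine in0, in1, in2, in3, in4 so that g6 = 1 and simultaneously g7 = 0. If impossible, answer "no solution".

in0=1, in1=1, in2=1, in3=0, in4=1

Check with in0=1, in1=1, in2=1, in3=0, in4=1:
g1 = XOR(in0, in1) = XOR(1, 1) = 0
g2 = OR(in2, g1) = OR(1, 0) = 1
g3 = AND(g2, in0) = AND(1, 1) = 1
g4 = AND(g3, in3) = AND(1, 0) = 0
g5 = OR(g4, g1) = OR(0, 0) = 0
g6 = AND(in4, g2) = AND(1, 1) = 1
g7 = AND(g5, g6) = AND(0, 1) = 0
So g6 = 1 and g7 = 0.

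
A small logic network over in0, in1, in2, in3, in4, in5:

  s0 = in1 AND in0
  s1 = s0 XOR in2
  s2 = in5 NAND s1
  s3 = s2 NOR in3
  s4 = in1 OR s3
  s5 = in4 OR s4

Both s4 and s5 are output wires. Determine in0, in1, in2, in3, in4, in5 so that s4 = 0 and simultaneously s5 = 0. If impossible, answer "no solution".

Check with in0=0 in1=0 in2=1 in3=1 in4=0 in5=0:
s0 = in1 AND in0 = 0 AND 0 = 0
s1 = s0 XOR in2 = 0 XOR 1 = 1
s2 = in5 NAND s1 = 0 NAND 1 = 1
s3 = s2 NOR in3 = 1 NOR 1 = 0
s4 = in1 OR s3 = 0 OR 0 = 0
s5 = in4 OR s4 = 0 OR 0 = 0
So s4 = 0 and s5 = 0.

in0=0 in1=0 in2=1 in3=1 in4=0 in5=0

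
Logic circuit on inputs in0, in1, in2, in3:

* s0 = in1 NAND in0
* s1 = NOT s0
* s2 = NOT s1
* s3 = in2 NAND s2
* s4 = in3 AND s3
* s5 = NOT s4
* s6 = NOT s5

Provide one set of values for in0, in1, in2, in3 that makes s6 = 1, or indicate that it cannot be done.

s6 = NOT s5 must be 1, so s5 = 0.
s5 = NOT s4 must be 0, so s4 = 1.
Check with in0=0 in1=0 in2=0 in3=1:
s0 = in1 NAND in0 = 0 NAND 0 = 1
s1 = NOT s0 = NOT 1 = 0
s2 = NOT s1 = NOT 0 = 1
s3 = in2 NAND s2 = 0 NAND 1 = 1
s4 = in3 AND s3 = 1 AND 1 = 1
s5 = NOT s4 = NOT 1 = 0
s6 = NOT s5 = NOT 0 = 1
So s6 = 1 as required.

in0=0 in1=0 in2=0 in3=1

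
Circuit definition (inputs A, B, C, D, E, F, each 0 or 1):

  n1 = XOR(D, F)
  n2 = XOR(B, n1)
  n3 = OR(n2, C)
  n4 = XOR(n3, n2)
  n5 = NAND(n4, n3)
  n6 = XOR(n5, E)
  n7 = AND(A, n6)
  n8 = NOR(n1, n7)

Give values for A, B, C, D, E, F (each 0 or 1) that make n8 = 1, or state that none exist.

Check with A=1, B=0, C=0, D=1, E=1, F=1:
n1 = XOR(D, F) = XOR(1, 1) = 0
n2 = XOR(B, n1) = XOR(0, 0) = 0
n3 = OR(n2, C) = OR(0, 0) = 0
n4 = XOR(n3, n2) = XOR(0, 0) = 0
n5 = NAND(n4, n3) = NAND(0, 0) = 1
n6 = XOR(n5, E) = XOR(1, 1) = 0
n7 = AND(A, n6) = AND(1, 0) = 0
n8 = NOR(n1, n7) = NOR(0, 0) = 1
So n8 = 1 as required.

A=1, B=0, C=0, D=1, E=1, F=1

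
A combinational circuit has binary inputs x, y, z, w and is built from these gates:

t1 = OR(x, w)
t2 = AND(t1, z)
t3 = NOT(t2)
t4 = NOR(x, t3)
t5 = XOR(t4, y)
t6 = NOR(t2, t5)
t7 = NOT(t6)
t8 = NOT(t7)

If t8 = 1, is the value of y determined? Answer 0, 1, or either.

t8 = NOT(t7) must be 1, so t7 = 0.
t7 = NOT(t6) must be 0, so t6 = 1.
Every assignment with t8 = 1 has y = 0; there are 5 such assignment(s).

0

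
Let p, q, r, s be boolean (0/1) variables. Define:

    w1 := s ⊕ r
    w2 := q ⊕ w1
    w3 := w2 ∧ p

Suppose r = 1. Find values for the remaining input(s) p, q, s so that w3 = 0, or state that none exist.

w3 = w2 ∧ p must be 0, so at least one of w2, p is 0.
Check with r = 1 and p=0, q=0, s=1:
w1 = s ⊕ r = 1 ⊕ 1 = 0
w2 = q ⊕ w1 = 0 ⊕ 0 = 0
w3 = w2 ∧ p = 0 ∧ 0 = 0
So w3 = 0.

p=0, q=0, s=1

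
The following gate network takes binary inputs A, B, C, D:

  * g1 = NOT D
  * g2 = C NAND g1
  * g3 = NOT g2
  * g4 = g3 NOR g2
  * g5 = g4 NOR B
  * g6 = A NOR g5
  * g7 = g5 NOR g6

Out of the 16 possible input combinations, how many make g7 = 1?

4

g7 = g5 NOR g6 must be 1, so both g5 = 0 and g6 = 0.
Satisfying assignments:
  A=1, B=1, C=0, D=0
  A=1, B=1, C=0, D=1
  A=1, B=1, C=1, D=0
  A=1, B=1, C=1, D=1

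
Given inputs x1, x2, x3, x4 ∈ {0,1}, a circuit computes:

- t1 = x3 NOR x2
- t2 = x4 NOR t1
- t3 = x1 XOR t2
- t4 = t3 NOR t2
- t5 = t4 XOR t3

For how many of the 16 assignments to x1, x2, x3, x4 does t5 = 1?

13

t5 = t4 XOR t3 must be 1, so t4 and t3 differ.
Enumerating the 16 input combinations, 13 give t5 = 1 and 3 give t5 = 0.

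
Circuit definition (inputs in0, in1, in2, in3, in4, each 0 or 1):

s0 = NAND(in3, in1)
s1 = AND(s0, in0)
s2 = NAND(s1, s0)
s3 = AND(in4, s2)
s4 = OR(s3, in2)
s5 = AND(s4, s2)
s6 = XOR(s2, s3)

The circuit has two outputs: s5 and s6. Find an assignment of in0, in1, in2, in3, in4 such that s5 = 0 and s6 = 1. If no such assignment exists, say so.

in0=1, in1=1, in2=0, in3=1, in4=0

Check with in0=1, in1=1, in2=0, in3=1, in4=0:
s0 = NAND(in3, in1) = NAND(1, 1) = 0
s1 = AND(s0, in0) = AND(0, 1) = 0
s2 = NAND(s1, s0) = NAND(0, 0) = 1
s3 = AND(in4, s2) = AND(0, 1) = 0
s4 = OR(s3, in2) = OR(0, 0) = 0
s5 = AND(s4, s2) = AND(0, 1) = 0
s6 = XOR(s2, s3) = XOR(1, 0) = 1
So s5 = 0 and s6 = 1.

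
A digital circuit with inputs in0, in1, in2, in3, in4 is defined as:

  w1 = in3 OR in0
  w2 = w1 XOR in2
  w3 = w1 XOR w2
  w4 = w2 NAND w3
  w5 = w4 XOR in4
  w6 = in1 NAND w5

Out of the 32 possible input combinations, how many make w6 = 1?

24

w6 = in1 NAND w5 must be 1, so at least one of in1, w5 is 0.
Enumerating the 32 input combinations, 24 give w6 = 1 and 8 give w6 = 0.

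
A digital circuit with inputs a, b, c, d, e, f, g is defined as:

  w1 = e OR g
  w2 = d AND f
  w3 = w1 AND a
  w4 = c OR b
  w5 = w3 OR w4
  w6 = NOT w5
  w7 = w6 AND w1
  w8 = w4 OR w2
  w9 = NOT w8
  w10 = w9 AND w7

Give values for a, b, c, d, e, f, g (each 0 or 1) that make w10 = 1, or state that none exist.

w10 = w9 AND w7 must be 1, so both w9 = 1 and w7 = 1.
Check with a=0, b=0, c=0, d=0, e=1, f=1, g=0:
w1 = e OR g = 1 OR 0 = 1
w2 = d AND f = 0 AND 1 = 0
w3 = w1 AND a = 1 AND 0 = 0
w4 = c OR b = 0 OR 0 = 0
w5 = w3 OR w4 = 0 OR 0 = 0
w6 = NOT w5 = NOT 0 = 1
w7 = w6 AND w1 = 1 AND 1 = 1
w8 = w4 OR w2 = 0 OR 0 = 0
w9 = NOT w8 = NOT 0 = 1
w10 = w9 AND w7 = 1 AND 1 = 1
So w10 = 1 as required.

a=0, b=0, c=0, d=0, e=1, f=1, g=0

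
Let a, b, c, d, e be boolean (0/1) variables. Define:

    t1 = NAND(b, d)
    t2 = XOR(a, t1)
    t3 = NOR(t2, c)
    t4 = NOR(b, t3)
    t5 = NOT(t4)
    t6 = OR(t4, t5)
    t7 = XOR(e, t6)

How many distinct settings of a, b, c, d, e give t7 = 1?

t7 = XOR(e, t6) must be 1, so e and t6 differ.
Enumerating the 32 input combinations, 16 give t7 = 1 and 16 give t7 = 0.

16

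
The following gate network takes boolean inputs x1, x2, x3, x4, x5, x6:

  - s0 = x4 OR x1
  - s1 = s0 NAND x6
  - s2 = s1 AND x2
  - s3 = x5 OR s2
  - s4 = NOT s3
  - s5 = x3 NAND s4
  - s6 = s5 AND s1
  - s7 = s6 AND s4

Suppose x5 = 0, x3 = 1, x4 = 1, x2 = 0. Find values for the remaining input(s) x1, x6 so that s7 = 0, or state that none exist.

x1=1, x6=0

Check with x5 = 0, x3 = 1, x4 = 1, x2 = 0 and x1=1, x6=0:
s0 = x4 OR x1 = 1 OR 1 = 1
s1 = s0 NAND x6 = 1 NAND 0 = 1
s2 = s1 AND x2 = 1 AND 0 = 0
s3 = x5 OR s2 = 0 OR 0 = 0
s4 = NOT s3 = NOT 0 = 1
s5 = x3 NAND s4 = 1 NAND 1 = 0
s6 = s5 AND s1 = 0 AND 1 = 0
s7 = s6 AND s4 = 0 AND 1 = 0
So s7 = 0.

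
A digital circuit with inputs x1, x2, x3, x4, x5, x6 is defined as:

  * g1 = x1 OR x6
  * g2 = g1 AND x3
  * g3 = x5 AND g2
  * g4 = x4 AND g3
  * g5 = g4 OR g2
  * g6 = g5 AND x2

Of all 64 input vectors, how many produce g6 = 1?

12

g6 = g5 AND x2 must be 1, so both g5 = 1 and x2 = 1.
Enumerating the 64 input combinations, 12 give g6 = 1 and 52 give g6 = 0.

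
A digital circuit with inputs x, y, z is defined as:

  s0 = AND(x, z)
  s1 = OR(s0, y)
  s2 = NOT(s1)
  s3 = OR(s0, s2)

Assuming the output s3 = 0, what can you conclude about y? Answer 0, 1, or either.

s3 = OR(s0, s2) must be 0, so both s0 = 0 and s2 = 0.
s0 = AND(x, z) must be 0, so at least one of x, z is 0.
s2 = NOT(s1) must be 0, so s1 = 1.
Every assignment with s3 = 0 has y = 1; there are 3 such assignment(s).
  x=0, y=1, z=0
  x=0, y=1, z=1
  x=1, y=1, z=0

1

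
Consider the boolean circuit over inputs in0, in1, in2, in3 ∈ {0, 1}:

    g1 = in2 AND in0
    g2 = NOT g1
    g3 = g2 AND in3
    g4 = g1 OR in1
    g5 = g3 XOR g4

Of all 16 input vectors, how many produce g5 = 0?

6

g5 = g3 XOR g4 must be 0, so g3 and g4 are equal.
Satisfying assignments:
  in0=0, in1=0, in2=0, in3=0
  in0=0, in1=0, in2=1, in3=0
  in0=0, in1=1, in2=0, in3=1
  in0=0, in1=1, in2=1, in3=1
  in0=1, in1=0, in2=0, in3=0
  in0=1, in1=1, in2=0, in3=1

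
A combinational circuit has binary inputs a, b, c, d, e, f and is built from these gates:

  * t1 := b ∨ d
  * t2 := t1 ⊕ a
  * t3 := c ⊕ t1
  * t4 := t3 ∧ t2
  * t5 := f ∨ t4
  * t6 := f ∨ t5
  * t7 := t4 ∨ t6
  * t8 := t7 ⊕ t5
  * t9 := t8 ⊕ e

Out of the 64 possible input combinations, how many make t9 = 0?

32

t9 = t8 ⊕ e must be 0, so t8 and e are equal.
Enumerating the 64 input combinations, 32 give t9 = 0 and 32 give t9 = 1.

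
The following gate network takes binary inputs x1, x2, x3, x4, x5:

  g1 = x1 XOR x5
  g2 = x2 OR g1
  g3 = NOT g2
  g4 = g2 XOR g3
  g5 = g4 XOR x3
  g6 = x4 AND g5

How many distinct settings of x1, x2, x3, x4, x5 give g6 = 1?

g6 = x4 AND g5 must be 1, so both x4 = 1 and g5 = 1.
g5 = g4 XOR x3 must be 1, so g4 and x3 differ.
Enumerating the 32 input combinations, 8 give g6 = 1 and 24 give g6 = 0.

8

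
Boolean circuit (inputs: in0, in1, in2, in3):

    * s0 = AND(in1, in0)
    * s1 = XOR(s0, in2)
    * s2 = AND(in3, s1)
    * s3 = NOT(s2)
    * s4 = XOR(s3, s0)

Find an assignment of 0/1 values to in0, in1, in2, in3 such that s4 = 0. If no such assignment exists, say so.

Check with in0=0, in1=1, in2=1, in3=1:
s0 = AND(in1, in0) = AND(1, 0) = 0
s1 = XOR(s0, in2) = XOR(0, 1) = 1
s2 = AND(in3, s1) = AND(1, 1) = 1
s3 = NOT(s2) = NOT 1 = 0
s4 = XOR(s3, s0) = XOR(0, 0) = 0
So s4 = 0 as required.

in0=0, in1=1, in2=1, in3=1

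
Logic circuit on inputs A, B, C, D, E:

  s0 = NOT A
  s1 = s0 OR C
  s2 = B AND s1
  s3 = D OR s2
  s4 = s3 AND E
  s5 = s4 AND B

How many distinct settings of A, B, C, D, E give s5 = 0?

s5 = s4 AND B must be 0, so at least one of s4, B is 0.
Enumerating the 32 input combinations, 25 give s5 = 0 and 7 give s5 = 1.

25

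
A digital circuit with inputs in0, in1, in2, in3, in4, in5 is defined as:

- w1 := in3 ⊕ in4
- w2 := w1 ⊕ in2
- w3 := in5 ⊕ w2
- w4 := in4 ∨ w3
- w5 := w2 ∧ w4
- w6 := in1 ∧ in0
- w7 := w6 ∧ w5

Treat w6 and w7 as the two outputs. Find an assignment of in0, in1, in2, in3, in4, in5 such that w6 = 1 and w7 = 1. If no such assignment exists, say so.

Check with in0=1, in1=1, in2=0, in3=0, in4=1, in5=1:
w1 = in3 ⊕ in4 = 0 ⊕ 1 = 1
w2 = w1 ⊕ in2 = 1 ⊕ 0 = 1
w3 = in5 ⊕ w2 = 1 ⊕ 1 = 0
w4 = in4 ∨ w3 = 1 ∨ 0 = 1
w5 = w2 ∧ w4 = 1 ∧ 1 = 1
w6 = in1 ∧ in0 = 1 ∧ 1 = 1
w7 = w6 ∧ w5 = 1 ∧ 1 = 1
So w6 = 1 and w7 = 1.

in0=1, in1=1, in2=0, in3=0, in4=1, in5=1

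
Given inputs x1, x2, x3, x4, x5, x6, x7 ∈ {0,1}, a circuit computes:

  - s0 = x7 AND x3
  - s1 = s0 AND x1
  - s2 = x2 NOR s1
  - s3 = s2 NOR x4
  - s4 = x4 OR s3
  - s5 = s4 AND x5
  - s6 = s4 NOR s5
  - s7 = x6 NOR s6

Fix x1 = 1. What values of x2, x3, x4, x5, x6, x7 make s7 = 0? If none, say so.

x2=1 x3=1 x4=0 x5=1 x6=1 x7=0

s7 = x6 NOR s6 must be 0, so at least one of x6, s6 is 1.
Check with x1 = 1 and x2=1, x3=1, x4=0, x5=1, x6=1, x7=0:
s0 = x7 AND x3 = 0 AND 1 = 0
s1 = s0 AND x1 = 0 AND 1 = 0
s2 = x2 NOR s1 = 1 NOR 0 = 0
s3 = s2 NOR x4 = 0 NOR 0 = 1
s4 = x4 OR s3 = 0 OR 1 = 1
s5 = s4 AND x5 = 1 AND 1 = 1
s6 = s4 NOR s5 = 1 NOR 1 = 0
s7 = x6 NOR s6 = 1 NOR 0 = 0
So s7 = 0.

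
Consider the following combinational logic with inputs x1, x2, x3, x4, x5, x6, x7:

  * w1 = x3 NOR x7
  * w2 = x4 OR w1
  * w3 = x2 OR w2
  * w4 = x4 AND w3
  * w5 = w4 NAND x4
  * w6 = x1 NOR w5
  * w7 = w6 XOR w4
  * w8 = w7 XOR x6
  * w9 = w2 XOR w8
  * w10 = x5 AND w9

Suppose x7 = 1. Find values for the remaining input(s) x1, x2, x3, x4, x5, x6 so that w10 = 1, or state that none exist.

x1=1 x2=0 x3=1 x4=1 x5=1 x6=1

Check with x7 = 1 and x1=1, x2=0, x3=1, x4=1, x5=1, x6=1:
w1 = x3 NOR x7 = 1 NOR 1 = 0
w2 = x4 OR w1 = 1 OR 0 = 1
w3 = x2 OR w2 = 0 OR 1 = 1
w4 = x4 AND w3 = 1 AND 1 = 1
w5 = w4 NAND x4 = 1 NAND 1 = 0
w6 = x1 NOR w5 = 1 NOR 0 = 0
w7 = w6 XOR w4 = 0 XOR 1 = 1
w8 = w7 XOR x6 = 1 XOR 1 = 0
w9 = w2 XOR w8 = 1 XOR 0 = 1
w10 = x5 AND w9 = 1 AND 1 = 1
So w10 = 1.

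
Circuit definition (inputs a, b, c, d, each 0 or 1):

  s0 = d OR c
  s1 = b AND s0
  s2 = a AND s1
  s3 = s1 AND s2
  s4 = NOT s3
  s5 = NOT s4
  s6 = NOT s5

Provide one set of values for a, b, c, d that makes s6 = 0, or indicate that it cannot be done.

a=1, b=1, c=1, d=0

s6 = NOT s5 must be 0, so s5 = 1.
s5 = NOT s4 must be 1, so s4 = 0.
Check with a=1, b=1, c=1, d=0:
s0 = d OR c = 0 OR 1 = 1
s1 = b AND s0 = 1 AND 1 = 1
s2 = a AND s1 = 1 AND 1 = 1
s3 = s1 AND s2 = 1 AND 1 = 1
s4 = NOT s3 = NOT 1 = 0
s5 = NOT s4 = NOT 0 = 1
s6 = NOT s5 = NOT 1 = 0
So s6 = 0 as required.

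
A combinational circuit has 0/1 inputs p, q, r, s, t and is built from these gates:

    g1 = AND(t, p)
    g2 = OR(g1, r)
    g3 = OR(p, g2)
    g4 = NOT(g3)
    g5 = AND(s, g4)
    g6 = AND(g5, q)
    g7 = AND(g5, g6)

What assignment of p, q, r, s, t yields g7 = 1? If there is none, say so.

p=0, q=1, r=0, s=1, t=1

g7 = AND(g5, g6) must be 1, so both g5 = 1 and g6 = 1.
Check with p=0, q=1, r=0, s=1, t=1:
g1 = AND(t, p) = AND(1, 0) = 0
g2 = OR(g1, r) = OR(0, 0) = 0
g3 = OR(p, g2) = OR(0, 0) = 0
g4 = NOT(g3) = NOT 0 = 1
g5 = AND(s, g4) = AND(1, 1) = 1
g6 = AND(g5, q) = AND(1, 1) = 1
g7 = AND(g5, g6) = AND(1, 1) = 1
So g7 = 1 as required.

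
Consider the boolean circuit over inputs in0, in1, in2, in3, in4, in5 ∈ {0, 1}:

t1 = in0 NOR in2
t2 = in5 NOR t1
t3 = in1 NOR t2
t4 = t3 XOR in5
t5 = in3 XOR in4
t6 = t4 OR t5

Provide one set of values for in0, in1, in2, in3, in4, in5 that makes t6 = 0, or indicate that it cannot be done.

in0=0, in1=0, in2=1, in3=1, in4=1, in5=0

t6 = t4 OR t5 must be 0, so both t4 = 0 and t5 = 0.
t4 = t3 XOR in5 must be 0, so t3 and in5 are equal.
t5 = in3 XOR in4 must be 0, so in3 and in4 are equal.
Check with in0=0, in1=0, in2=1, in3=1, in4=1, in5=0:
t1 = in0 NOR in2 = 0 NOR 1 = 0
t2 = in5 NOR t1 = 0 NOR 0 = 1
t3 = in1 NOR t2 = 0 NOR 1 = 0
t4 = t3 XOR in5 = 0 XOR 0 = 0
t5 = in3 XOR in4 = 1 XOR 1 = 0
t6 = t4 OR t5 = 0 OR 0 = 0
So t6 = 0 as required.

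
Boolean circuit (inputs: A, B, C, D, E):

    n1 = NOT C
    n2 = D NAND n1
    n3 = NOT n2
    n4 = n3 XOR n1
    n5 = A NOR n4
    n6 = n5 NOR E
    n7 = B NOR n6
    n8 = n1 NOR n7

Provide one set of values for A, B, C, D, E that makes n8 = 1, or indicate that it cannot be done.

n8 = n1 NOR n7 must be 1, so both n1 = 0 and n7 = 0.
n1 = NOT C must be 0, so C = 1.
Check with A=1 B=0 C=1 D=1 E=0:
n1 = NOT C = NOT 1 = 0
n2 = D NAND n1 = 1 NAND 0 = 1
n3 = NOT n2 = NOT 1 = 0
n4 = n3 XOR n1 = 0 XOR 0 = 0
n5 = A NOR n4 = 1 NOR 0 = 0
n6 = n5 NOR E = 0 NOR 0 = 1
n7 = B NOR n6 = 0 NOR 1 = 0
n8 = n1 NOR n7 = 0 NOR 0 = 1
So n8 = 1 as required.

A=1 B=0 C=1 D=1 E=0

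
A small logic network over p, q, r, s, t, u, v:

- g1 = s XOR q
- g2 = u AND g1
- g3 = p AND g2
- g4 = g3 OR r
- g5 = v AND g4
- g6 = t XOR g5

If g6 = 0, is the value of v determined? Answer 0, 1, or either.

Both values of v occur among assignments with g6 = 0:
  v=0: p=0, q=0, r=0, s=0, t=0, u=0, v=0
  v=1: p=0, q=0, r=0, s=0, t=0, u=0, v=1

either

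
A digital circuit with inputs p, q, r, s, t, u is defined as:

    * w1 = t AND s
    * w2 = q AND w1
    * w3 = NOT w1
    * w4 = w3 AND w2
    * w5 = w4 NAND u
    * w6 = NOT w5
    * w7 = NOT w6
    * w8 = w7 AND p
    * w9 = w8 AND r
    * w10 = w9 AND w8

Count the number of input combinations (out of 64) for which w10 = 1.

w10 = w9 AND w8 must be 1, so both w9 = 1 and w8 = 1.
w9 = w8 AND r must be 1, so both w8 = 1 and r = 1.
w8 = w7 AND p must be 1, so both w7 = 1 and p = 1.
Enumerating the 64 input combinations, 16 give w10 = 1 and 48 give w10 = 0.

16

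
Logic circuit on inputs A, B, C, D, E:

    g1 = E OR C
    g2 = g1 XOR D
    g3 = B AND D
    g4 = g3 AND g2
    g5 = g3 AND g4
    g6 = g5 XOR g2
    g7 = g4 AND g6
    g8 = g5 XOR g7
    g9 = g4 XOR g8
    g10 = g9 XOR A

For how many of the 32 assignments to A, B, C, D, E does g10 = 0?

16

g10 = g9 XOR A must be 0, so g9 and A are equal.
Enumerating the 32 input combinations, 16 give g10 = 0 and 16 give g10 = 1.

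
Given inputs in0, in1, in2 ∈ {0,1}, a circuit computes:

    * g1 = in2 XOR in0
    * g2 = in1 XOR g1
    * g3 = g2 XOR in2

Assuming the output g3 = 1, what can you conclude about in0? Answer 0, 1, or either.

either

Both values of in0 occur among assignments with g3 = 1:
  in0=0: in0=0, in1=1, in2=0
  in0=1: in0=1, in1=0, in2=0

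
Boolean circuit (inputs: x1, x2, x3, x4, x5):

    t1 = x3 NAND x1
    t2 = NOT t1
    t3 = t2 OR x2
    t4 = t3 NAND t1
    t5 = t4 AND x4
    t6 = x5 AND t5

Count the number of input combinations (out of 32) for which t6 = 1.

t6 = x5 AND t5 must be 1, so both x5 = 1 and t5 = 1.
Satisfying assignments:
  x1=0, x2=0, x3=0, x4=1, x5=1
  x1=0, x2=0, x3=1, x4=1, x5=1
  x1=1, x2=0, x3=0, x4=1, x5=1
  x1=1, x2=0, x3=1, x4=1, x5=1
  x1=1, x2=1, x3=1, x4=1, x5=1

5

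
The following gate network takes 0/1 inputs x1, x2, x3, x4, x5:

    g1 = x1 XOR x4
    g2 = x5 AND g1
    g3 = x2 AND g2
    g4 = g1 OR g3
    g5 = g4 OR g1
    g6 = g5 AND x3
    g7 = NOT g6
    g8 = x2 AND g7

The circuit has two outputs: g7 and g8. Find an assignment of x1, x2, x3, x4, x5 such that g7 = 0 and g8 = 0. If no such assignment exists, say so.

x1=1, x2=1, x3=1, x4=0, x5=0

Check with x1=1, x2=1, x3=1, x4=0, x5=0:
g1 = x1 XOR x4 = 1 XOR 0 = 1
g2 = x5 AND g1 = 0 AND 1 = 0
g3 = x2 AND g2 = 1 AND 0 = 0
g4 = g1 OR g3 = 1 OR 0 = 1
g5 = g4 OR g1 = 1 OR 1 = 1
g6 = g5 AND x3 = 1 AND 1 = 1
g7 = NOT g6 = NOT 1 = 0
g8 = x2 AND g7 = 1 AND 0 = 0
So g7 = 0 and g8 = 0.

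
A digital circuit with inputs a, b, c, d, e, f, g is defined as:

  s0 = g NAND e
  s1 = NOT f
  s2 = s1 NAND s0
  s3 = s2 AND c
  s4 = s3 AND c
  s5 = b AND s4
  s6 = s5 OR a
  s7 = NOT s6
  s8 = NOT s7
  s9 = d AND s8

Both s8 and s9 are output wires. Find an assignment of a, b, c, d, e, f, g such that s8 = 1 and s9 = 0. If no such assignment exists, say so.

a=1, b=0, c=0, d=0, e=0, f=1, g=1

Check with a=1, b=0, c=0, d=0, e=0, f=1, g=1:
s0 = g NAND e = 1 NAND 0 = 1
s1 = NOT f = NOT 1 = 0
s2 = s1 NAND s0 = 0 NAND 1 = 1
s3 = s2 AND c = 1 AND 0 = 0
s4 = s3 AND c = 0 AND 0 = 0
s5 = b AND s4 = 0 AND 0 = 0
s6 = s5 OR a = 0 OR 1 = 1
s7 = NOT s6 = NOT 1 = 0
s8 = NOT s7 = NOT 0 = 1
s9 = d AND s8 = 0 AND 1 = 0
So s8 = 1 and s9 = 0.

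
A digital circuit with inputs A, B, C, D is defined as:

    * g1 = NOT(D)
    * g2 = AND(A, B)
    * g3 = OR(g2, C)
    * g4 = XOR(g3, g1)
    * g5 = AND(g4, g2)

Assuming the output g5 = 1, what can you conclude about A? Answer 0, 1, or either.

g5 = AND(g4, g2) must be 1, so both g4 = 1 and g2 = 1.
g4 = XOR(g3, g1) must be 1, so g3 and g1 differ.
Every assignment with g5 = 1 has A = 1; there are 2 such assignment(s).
  A=1, B=1, C=0, D=1
  A=1, B=1, C=1, D=1

1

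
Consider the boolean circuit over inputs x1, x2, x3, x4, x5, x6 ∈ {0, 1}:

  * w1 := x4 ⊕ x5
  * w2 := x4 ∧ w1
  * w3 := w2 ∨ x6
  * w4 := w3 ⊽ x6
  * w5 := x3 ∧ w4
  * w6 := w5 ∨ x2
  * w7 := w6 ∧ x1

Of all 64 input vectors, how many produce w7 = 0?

45

w7 = w6 ∧ x1 must be 0, so at least one of w6, x1 is 0.
Enumerating the 64 input combinations, 45 give w7 = 0 and 19 give w7 = 1.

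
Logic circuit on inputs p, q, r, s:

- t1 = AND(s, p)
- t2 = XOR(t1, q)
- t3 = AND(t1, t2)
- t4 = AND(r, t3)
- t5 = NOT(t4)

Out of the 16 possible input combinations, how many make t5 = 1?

t5 = NOT(t4) must be 1, so t4 = 0.
t4 = AND(r, t3) must be 0, so at least one of r, t3 is 0.
Enumerating the 16 input combinations, 15 give t5 = 1 and 1 give t5 = 0.

15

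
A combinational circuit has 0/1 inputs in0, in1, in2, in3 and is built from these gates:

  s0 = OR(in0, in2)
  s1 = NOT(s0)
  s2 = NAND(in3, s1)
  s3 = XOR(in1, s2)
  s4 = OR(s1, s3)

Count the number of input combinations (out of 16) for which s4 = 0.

6

s4 = OR(s1, s3) must be 0, so both s1 = 0 and s3 = 0.
s1 = NOT(s0) must be 0, so s0 = 1.
Satisfying assignments:
  in0=0, in1=1, in2=1, in3=0
  in0=0, in1=1, in2=1, in3=1
  in0=1, in1=1, in2=0, in3=0
  in0=1, in1=1, in2=0, in3=1
  in0=1, in1=1, in2=1, in3=0
  in0=1, in1=1, in2=1, in3=1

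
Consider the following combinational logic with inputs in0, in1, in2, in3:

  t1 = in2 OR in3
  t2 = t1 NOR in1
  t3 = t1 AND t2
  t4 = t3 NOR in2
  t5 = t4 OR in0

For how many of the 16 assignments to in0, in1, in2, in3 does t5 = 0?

4

t5 = t4 OR in0 must be 0, so both t4 = 0 and in0 = 0.
t4 = t3 NOR in2 must be 0, so at least one of t3, in2 is 1.
Satisfying assignments:
  in0=0, in1=0, in2=1, in3=0
  in0=0, in1=0, in2=1, in3=1
  in0=0, in1=1, in2=1, in3=0
  in0=0, in1=1, in2=1, in3=1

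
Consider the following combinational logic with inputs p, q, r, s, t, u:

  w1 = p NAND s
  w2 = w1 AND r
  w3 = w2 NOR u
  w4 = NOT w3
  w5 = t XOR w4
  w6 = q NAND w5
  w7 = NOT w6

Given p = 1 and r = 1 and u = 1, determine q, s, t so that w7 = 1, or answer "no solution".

Check with p = 1 and r = 1 and u = 1 and q=1, s=1, t=0:
w1 = p NAND s = 1 NAND 1 = 0
w2 = w1 AND r = 0 AND 1 = 0
w3 = w2 NOR u = 0 NOR 1 = 0
w4 = NOT w3 = NOT 0 = 1
w5 = t XOR w4 = 0 XOR 1 = 1
w6 = q NAND w5 = 1 NAND 1 = 0
w7 = NOT w6 = NOT 0 = 1
So w7 = 1.

q=1, s=1, t=0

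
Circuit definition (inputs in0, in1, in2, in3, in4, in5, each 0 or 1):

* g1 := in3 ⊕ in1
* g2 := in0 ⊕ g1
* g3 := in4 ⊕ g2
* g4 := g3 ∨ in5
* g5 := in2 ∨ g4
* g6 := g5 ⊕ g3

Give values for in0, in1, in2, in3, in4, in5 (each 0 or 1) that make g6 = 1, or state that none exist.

g6 = g5 ⊕ g3 must be 1, so g5 and g3 differ.
Check with in0=1 in1=1 in2=0 in3=0 in4=0 in5=1:
g1 = in3 ⊕ in1 = 0 ⊕ 1 = 1
g2 = in0 ⊕ g1 = 1 ⊕ 1 = 0
g3 = in4 ⊕ g2 = 0 ⊕ 0 = 0
g4 = g3 ∨ in5 = 0 ∨ 1 = 1
g5 = in2 ∨ g4 = 0 ∨ 1 = 1
g6 = g5 ⊕ g3 = 1 ⊕ 0 = 1
So g6 = 1 as required.

in0=1 in1=1 in2=0 in3=0 in4=0 in5=1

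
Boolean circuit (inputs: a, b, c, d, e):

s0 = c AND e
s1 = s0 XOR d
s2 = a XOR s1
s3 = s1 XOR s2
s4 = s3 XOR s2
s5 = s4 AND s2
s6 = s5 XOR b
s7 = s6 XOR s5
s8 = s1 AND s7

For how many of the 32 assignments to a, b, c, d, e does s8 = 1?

8

s8 = s1 AND s7 must be 1, so both s1 = 1 and s7 = 1.
s1 = s0 XOR d must be 1, so s0 and d differ.
Enumerating the 32 input combinations, 8 give s8 = 1 and 24 give s8 = 0.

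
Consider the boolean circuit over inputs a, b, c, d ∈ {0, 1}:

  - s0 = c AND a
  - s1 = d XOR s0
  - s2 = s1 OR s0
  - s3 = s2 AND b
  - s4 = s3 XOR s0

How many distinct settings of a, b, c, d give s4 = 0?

11

s4 = s3 XOR s0 must be 0, so s3 and s0 are equal.
Enumerating the 16 input combinations, 11 give s4 = 0 and 5 give s4 = 1.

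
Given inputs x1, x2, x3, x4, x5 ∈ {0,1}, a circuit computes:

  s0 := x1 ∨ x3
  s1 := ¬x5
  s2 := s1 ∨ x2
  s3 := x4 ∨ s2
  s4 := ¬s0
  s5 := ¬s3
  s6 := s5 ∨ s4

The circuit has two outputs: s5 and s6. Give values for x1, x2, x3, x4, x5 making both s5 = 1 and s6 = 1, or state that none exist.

Check with x1=1, x2=0, x3=0, x4=0, x5=1:
s0 = x1 ∨ x3 = 1 ∨ 0 = 1
s1 = ¬x5 = ¬1 = 0
s2 = s1 ∨ x2 = 0 ∨ 0 = 0
s3 = x4 ∨ s2 = 0 ∨ 0 = 0
s4 = ¬s0 = ¬1 = 0
s5 = ¬s3 = ¬0 = 1
s6 = s5 ∨ s4 = 1 ∨ 0 = 1
So s5 = 1 and s6 = 1.

x1=1, x2=0, x3=0, x4=0, x5=1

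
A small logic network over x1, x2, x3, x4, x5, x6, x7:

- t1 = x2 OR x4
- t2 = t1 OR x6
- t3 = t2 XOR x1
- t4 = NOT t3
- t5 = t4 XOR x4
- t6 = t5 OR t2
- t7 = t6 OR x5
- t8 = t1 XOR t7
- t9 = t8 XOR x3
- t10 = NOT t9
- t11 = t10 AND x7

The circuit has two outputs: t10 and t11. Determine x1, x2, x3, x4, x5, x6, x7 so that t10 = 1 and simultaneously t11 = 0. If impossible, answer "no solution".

Check with x1=0 x2=1 x3=0 x4=1 x5=1 x6=1 x7=0:
t1 = x2 OR x4 = 1 OR 1 = 1
t2 = t1 OR x6 = 1 OR 1 = 1
t3 = t2 XOR x1 = 1 XOR 0 = 1
t4 = NOT t3 = NOT 1 = 0
t5 = t4 XOR x4 = 0 XOR 1 = 1
t6 = t5 OR t2 = 1 OR 1 = 1
t7 = t6 OR x5 = 1 OR 1 = 1
t8 = t1 XOR t7 = 1 XOR 1 = 0
t9 = t8 XOR x3 = 0 XOR 0 = 0
t10 = NOT t9 = NOT 0 = 1
t11 = t10 AND x7 = 1 AND 0 = 0
So t10 = 1 and t11 = 0.

x1=0 x2=1 x3=0 x4=1 x5=1 x6=1 x7=0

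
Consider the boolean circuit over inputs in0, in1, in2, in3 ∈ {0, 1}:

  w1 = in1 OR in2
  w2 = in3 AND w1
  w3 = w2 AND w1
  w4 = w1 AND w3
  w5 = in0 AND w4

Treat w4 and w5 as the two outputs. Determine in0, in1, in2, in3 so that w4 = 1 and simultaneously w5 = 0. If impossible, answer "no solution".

Check with in0=0, in1=1, in2=1, in3=1:
w1 = in1 OR in2 = 1 OR 1 = 1
w2 = in3 AND w1 = 1 AND 1 = 1
w3 = w2 AND w1 = 1 AND 1 = 1
w4 = w1 AND w3 = 1 AND 1 = 1
w5 = in0 AND w4 = 0 AND 1 = 0
So w4 = 1 and w5 = 0.

in0=0, in1=1, in2=1, in3=1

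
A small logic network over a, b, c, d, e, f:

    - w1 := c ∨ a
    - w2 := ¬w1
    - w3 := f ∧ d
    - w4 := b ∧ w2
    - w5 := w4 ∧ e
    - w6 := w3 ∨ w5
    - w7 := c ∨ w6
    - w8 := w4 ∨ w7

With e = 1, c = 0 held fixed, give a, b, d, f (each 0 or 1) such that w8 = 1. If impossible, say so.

a=0, b=1, d=1, f=1

Check with e = 1, c = 0 and a=0, b=1, d=1, f=1:
w1 = c ∨ a = 0 ∨ 0 = 0
w2 = ¬w1 = ¬0 = 1
w3 = f ∧ d = 1 ∧ 1 = 1
w4 = b ∧ w2 = 1 ∧ 1 = 1
w5 = w4 ∧ e = 1 ∧ 1 = 1
w6 = w3 ∨ w5 = 1 ∨ 1 = 1
w7 = c ∨ w6 = 0 ∨ 1 = 1
w8 = w4 ∨ w7 = 1 ∨ 1 = 1
So w8 = 1.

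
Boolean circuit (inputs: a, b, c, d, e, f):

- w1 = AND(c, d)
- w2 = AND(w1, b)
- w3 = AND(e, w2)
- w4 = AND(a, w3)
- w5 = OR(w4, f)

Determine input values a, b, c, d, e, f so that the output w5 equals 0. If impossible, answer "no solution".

a=1, b=1, c=0, d=0, e=0, f=0

Check with a=1, b=1, c=0, d=0, e=0, f=0:
w1 = AND(c, d) = AND(0, 0) = 0
w2 = AND(w1, b) = AND(0, 1) = 0
w3 = AND(e, w2) = AND(0, 0) = 0
w4 = AND(a, w3) = AND(1, 0) = 0
w5 = OR(w4, f) = OR(0, 0) = 0
So w5 = 0 as required.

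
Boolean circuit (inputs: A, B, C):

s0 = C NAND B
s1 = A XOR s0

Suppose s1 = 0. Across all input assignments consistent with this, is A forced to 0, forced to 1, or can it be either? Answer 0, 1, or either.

either

Both values of A occur among assignments with s1 = 0:
  A=0: A=0, B=1, C=1
  A=1: A=1, B=0, C=0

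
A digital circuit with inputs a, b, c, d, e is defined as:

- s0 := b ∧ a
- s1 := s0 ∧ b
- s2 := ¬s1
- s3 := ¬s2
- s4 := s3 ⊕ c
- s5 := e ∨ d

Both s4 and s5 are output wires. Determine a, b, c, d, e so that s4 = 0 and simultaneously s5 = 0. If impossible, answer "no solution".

Check with a=0, b=0, c=0, d=0, e=0:
s0 = b ∧ a = 0 ∧ 0 = 0
s1 = s0 ∧ b = 0 ∧ 0 = 0
s2 = ¬s1 = ¬0 = 1
s3 = ¬s2 = ¬1 = 0
s4 = s3 ⊕ c = 0 ⊕ 0 = 0
s5 = e ∨ d = 0 ∨ 0 = 0
So s4 = 0 and s5 = 0.

a=0, b=0, c=0, d=0, e=0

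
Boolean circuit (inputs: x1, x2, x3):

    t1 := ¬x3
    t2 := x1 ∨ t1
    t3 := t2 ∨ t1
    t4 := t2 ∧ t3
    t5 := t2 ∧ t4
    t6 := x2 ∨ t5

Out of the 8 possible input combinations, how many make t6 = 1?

7

t6 = x2 ∨ t5 must be 1, so at least one of x2, t5 is 1.
Enumerating the 8 input combinations, 7 give t6 = 1 and 1 give t6 = 0.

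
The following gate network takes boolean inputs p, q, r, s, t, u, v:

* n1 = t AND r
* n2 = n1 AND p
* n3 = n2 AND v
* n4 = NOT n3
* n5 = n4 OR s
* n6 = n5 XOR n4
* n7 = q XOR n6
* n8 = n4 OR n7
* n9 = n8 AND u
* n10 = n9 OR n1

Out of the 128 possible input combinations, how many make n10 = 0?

48

n10 = n9 OR n1 must be 0, so both n9 = 0 and n1 = 0.
n9 = n8 AND u must be 0, so at least one of n8, u is 0.
Enumerating the 128 input combinations, 48 give n10 = 0 and 80 give n10 = 1.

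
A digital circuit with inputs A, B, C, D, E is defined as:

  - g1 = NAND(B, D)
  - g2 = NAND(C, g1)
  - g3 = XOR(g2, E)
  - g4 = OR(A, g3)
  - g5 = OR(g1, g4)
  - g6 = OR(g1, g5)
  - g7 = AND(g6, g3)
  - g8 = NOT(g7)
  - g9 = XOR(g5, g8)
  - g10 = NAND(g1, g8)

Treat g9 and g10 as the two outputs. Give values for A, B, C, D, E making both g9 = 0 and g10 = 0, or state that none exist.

A=1, B=0, C=0, D=0, E=1

Check with A=1, B=0, C=0, D=0, E=1:
g1 = NAND(B, D) = NAND(0, 0) = 1
g2 = NAND(C, g1) = NAND(0, 1) = 1
g3 = XOR(g2, E) = XOR(1, 1) = 0
g4 = OR(A, g3) = OR(1, 0) = 1
g5 = OR(g1, g4) = OR(1, 1) = 1
g6 = OR(g1, g5) = OR(1, 1) = 1
g7 = AND(g6, g3) = AND(1, 0) = 0
g8 = NOT(g7) = NOT 0 = 1
g9 = XOR(g5, g8) = XOR(1, 1) = 0
g10 = NAND(g1, g8) = NAND(1, 1) = 0
So g9 = 0 and g10 = 0.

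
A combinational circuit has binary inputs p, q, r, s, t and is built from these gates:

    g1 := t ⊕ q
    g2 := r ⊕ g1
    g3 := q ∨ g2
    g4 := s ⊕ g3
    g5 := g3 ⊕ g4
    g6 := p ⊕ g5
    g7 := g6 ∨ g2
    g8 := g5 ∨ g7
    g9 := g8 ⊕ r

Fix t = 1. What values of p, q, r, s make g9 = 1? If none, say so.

p=1, q=0, r=0, s=1

Check with t = 1 and p=1, q=0, r=0, s=1:
g1 = t ⊕ q = 1 ⊕ 0 = 1
g2 = r ⊕ g1 = 0 ⊕ 1 = 1
g3 = q ∨ g2 = 0 ∨ 1 = 1
g4 = s ⊕ g3 = 1 ⊕ 1 = 0
g5 = g3 ⊕ g4 = 1 ⊕ 0 = 1
g6 = p ⊕ g5 = 1 ⊕ 1 = 0
g7 = g6 ∨ g2 = 0 ∨ 1 = 1
g8 = g5 ∨ g7 = 1 ∨ 1 = 1
g9 = g8 ⊕ r = 1 ⊕ 0 = 1
So g9 = 1.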